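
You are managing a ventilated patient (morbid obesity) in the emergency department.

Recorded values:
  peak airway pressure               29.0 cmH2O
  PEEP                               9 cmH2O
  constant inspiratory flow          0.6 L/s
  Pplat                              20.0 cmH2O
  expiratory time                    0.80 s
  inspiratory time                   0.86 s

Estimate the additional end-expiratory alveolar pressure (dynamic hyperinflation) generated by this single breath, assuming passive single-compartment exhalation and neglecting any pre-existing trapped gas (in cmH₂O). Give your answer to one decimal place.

Vt = flow × Ti = 0.6 L/s × 0.86 s × 1000 mL/L = 516.0 mL.
R = (PIP − Pplat)/V̇ = (29.0 − 20.0) / 0.6 = 9.0/0.6 = 15.0 cmH2O·s/L.
C = Vt/(Pplat − PEEP) = 516.0 / (20.0 − 9) = 516.0/11.0 = 46.909 mL/cmH2O.
τ = R × C = 15.0 × 0.04691 L/cmH2O = 0.7037 s.
Fraction remaining = e^(−Te/τ) = e^(−0.80/0.7037) = 0.3208; trapped volume = 516.0 × 0.3208 = 165.53 mL.
Additional alveolar pressure from trapping ≈ V_trapped / C = 165.53 / 46.909 = 3.529 cmH2O.

3.5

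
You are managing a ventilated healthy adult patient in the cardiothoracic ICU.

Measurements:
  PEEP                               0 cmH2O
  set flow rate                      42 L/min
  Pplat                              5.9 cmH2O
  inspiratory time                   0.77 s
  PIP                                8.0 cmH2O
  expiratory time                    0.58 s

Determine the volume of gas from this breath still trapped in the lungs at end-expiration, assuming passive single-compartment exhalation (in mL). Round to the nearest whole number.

65

Flow: 42 L/min ÷ 60 = 0.7 L/s.
Vt = flow × Ti = 0.7 L/s × 0.77 s × 1000 mL/L = 539.0 mL.
R = (PIP − Pplat)/V̇ = (8.0 − 5.9) / 0.7 = 2.1/0.7 = 3.0 cmH2O·s/L.
C = Vt/(Pplat − PEEP) = 539.0 / (5.9 − 0) = 539.0/5.9 = 91.356 mL/cmH2O.
τ = R × C = 3.0 × 0.09136 L/cmH2O = 0.2741 s.
Fraction remaining = e^(−Te/τ) = e^(−0.58/0.2741) = 0.1205.
Trapped volume = 539.0 × 0.1205 = 64.95 mL.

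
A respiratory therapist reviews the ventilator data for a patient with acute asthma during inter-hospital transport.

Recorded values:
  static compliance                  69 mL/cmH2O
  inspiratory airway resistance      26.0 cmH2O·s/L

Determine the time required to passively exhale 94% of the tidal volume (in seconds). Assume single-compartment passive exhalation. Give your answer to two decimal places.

5.05

τ = R × C = 26.0 × 69 mL/cmH2O = 26.0 × 0.069 L/cmH2O = 1.794 s.
Exhaled fraction f = 1 − e^(−t/τ) → t = −τ·ln(1 − f) = −1.794·ln(0.06) = 5.047 s.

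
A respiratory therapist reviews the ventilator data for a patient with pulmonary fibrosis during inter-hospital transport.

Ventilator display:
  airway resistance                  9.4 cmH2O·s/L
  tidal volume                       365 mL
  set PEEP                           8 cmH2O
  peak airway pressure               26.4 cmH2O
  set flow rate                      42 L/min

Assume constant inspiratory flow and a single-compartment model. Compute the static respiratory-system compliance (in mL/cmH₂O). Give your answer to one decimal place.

Flow: 42 L/min ÷ 60 = 0.7 L/s.
Equation of motion (constant flow): PIP = Vt/C + R·V̇ + PEEP.
Vt/C = PIP − R·V̇ − PEEP = 26.4 − 9.4×0.7 − 8 = 26.4 − 6.58 − 8 = 11.82 cmH2O.
C = Vt / 11.82 = 365 / 11.82 = 30.88 mL/cmH2O.

30.9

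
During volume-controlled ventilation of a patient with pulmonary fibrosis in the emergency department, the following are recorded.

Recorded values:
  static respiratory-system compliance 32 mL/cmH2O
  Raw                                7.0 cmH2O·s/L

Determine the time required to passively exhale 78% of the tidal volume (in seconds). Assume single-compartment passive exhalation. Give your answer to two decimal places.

0.34

τ = R × C = 7.0 × 32 mL/cmH2O = 7.0 × 0.032 L/cmH2O = 0.224 s.
Exhaled fraction f = 1 − e^(−t/τ) → t = −τ·ln(1 − f) = −0.224·ln(0.22) = 0.3392 s.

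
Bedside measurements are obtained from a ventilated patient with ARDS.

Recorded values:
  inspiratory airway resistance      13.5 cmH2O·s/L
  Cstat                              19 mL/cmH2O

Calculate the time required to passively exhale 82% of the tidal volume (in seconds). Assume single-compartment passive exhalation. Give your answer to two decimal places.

τ = R × C = 13.5 × 19 mL/cmH2O = 13.5 × 0.019 L/cmH2O = 0.2565 s.
Exhaled fraction f = 1 − e^(−t/τ) → t = −τ·ln(1 − f) = −0.2565·ln(0.18) = 0.4398 s.

0.44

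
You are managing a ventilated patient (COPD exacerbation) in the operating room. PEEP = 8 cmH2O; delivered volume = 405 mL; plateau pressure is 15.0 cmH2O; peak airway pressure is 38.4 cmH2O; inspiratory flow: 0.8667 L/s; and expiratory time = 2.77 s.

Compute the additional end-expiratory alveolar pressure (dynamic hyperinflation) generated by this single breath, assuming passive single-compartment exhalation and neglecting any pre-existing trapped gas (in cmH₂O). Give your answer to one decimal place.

1.2

R = (PIP − Pplat)/V̇ = (38.4 − 15.0) / 0.8667 = 23.4/0.8667 = 26.999 cmH2O·s/L.
C = Vt/(Pplat − PEEP) = 405.0 / (15.0 − 8) = 405.0/7.0 = 57.857 mL/cmH2O.
τ = R × C = 26.999 × 0.05786 L/cmH2O = 1.562 s.
Fraction remaining = e^(−Te/τ) = e^(−2.77/1.562) = 0.1698; trapped volume = 405.0 × 0.1698 = 68.769 mL.
Additional alveolar pressure from trapping ≈ V_trapped / C = 68.769 / 57.857 = 1.189 cmH2O.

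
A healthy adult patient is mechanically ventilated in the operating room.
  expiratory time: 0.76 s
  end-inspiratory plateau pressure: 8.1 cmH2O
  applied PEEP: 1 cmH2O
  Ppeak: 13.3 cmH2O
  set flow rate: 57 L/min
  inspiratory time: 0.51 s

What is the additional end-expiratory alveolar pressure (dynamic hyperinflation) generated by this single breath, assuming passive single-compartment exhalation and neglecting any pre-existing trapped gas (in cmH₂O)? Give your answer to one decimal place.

0.9

Flow: 57 L/min ÷ 60 = 0.95 L/s.
Vt = flow × Ti = 0.95 L/s × 0.51 s × 1000 mL/L = 484.5 mL.
R = (PIP − Pplat)/V̇ = (13.3 − 8.1) / 0.95 = 5.2/0.95 = 5.474 cmH2O·s/L.
C = Vt/(Pplat − PEEP) = 484.5 / (8.1 − 1) = 484.5/7.1 = 68.239 mL/cmH2O.
τ = R × C = 5.474 × 0.06824 L/cmH2O = 0.3735 s.
Fraction remaining = e^(−Te/τ) = e^(−0.76/0.3735) = 0.1307; trapped volume = 484.5 × 0.1307 = 63.324 mL.
Additional alveolar pressure from trapping ≈ V_trapped / C = 63.324 / 68.239 = 0.928 cmH2O.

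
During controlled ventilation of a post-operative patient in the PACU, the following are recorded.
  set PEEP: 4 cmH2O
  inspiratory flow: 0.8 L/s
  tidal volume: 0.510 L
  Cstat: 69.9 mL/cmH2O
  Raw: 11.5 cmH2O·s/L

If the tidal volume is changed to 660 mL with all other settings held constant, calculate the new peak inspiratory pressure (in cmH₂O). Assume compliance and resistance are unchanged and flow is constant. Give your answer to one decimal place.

PIP = Vt/C + R·V̇ + PEEP (constant-flow equation of motion).
Only the elastic term changes: ΔPIP = ΔVt / C = (660 − 510) / 69.9 = 2.146 cmH2O.
Original PIP = 510/69.9 + 11.5×0.8 + 4 = 20.496 cmH2O; new PIP = 20.496 + (2.146) = 22.642 cmH2O.

22.6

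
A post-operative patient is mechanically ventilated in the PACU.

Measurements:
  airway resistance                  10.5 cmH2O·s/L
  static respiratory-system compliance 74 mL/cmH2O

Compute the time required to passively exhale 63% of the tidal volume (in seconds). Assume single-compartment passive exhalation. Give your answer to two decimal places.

0.77

τ = R × C = 10.5 × 74 mL/cmH2O = 10.5 × 0.074 L/cmH2O = 0.777 s.
Exhaled fraction f = 1 − e^(−t/τ) → t = −τ·ln(1 − f) = −0.777·ln(0.37) = 0.7725 s.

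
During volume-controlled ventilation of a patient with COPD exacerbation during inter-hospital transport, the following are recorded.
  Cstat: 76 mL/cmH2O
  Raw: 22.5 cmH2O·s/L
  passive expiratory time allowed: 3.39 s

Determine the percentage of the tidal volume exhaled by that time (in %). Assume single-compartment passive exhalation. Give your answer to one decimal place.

τ = R × C = 22.5 × 76 mL/cmH2O = 22.5 × 0.076 L/cmH2O = 1.71 s.
Passive exhalation: V(t)/V₀ = e^(−t/τ) = e^(−3.39/1.71) = 0.1377.
Fraction exhaled = 1 − 0.1377 = 0.8623 → 86.23%.

86.2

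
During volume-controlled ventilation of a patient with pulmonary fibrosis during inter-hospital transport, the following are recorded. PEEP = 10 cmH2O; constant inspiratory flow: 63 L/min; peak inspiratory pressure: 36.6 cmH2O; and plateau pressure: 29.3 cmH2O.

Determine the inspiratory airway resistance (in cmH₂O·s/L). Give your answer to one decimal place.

Flow: 63 L/min ÷ 60 = 1.05 L/s.
Raw = (PIP − Pplat) / flow = (36.6 − 29.3) / 1.05 = 7.3 / 1.05 = 6.952 cmH2O·s/L.

7.0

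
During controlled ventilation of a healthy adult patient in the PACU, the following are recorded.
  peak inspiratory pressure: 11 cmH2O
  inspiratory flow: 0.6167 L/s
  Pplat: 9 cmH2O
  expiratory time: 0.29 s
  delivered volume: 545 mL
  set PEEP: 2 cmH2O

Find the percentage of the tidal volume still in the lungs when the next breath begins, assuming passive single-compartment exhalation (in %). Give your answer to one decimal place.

R = (PIP − Pplat)/V̇ = (11 − 9) / 0.6167 = 2.0/0.6167 = 3.243 cmH2O·s/L.
C = Vt/(Pplat − PEEP) = 545.0 / (9 − 2) = 545.0/7.0 = 77.857 mL/cmH2O.
τ = R × C = 3.243 × 0.07786 L/cmH2O = 0.2525 s.
Fraction remaining at end-expiration = e^(−Te/τ) = e^(−0.29/0.2525) = 0.3171 → 31.71%.

31.7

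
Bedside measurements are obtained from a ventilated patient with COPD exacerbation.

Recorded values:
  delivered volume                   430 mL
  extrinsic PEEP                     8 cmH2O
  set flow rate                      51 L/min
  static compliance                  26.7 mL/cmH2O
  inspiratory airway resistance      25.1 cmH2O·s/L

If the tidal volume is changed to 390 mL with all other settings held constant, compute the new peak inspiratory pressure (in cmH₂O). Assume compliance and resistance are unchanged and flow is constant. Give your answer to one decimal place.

Flow: 51 L/min ÷ 60 = 0.85 L/s.
PIP = Vt/C + R·V̇ + PEEP (constant-flow equation of motion).
Only the elastic term changes: ΔPIP = ΔVt / C = (390 − 430) / 26.7 = -1.498 cmH2O.
Original PIP = 430/26.7 + 25.1×0.85 + 8 = 45.44 cmH2O; new PIP = 45.44 + (-1.498) = 43.942 cmH2O.

43.9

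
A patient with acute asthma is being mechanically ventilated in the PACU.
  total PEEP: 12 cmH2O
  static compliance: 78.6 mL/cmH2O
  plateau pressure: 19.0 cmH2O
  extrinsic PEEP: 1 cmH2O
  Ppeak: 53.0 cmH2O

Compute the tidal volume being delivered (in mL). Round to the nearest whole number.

End-expiratory occlusion gives total PEEP = 12 cmH2O (intrinsic PEEP = 12 − 1 = 11). Use total PEEP for the elastic gradient.
Vt = Cstat × (Pplat − PEEPtotal) = 78.6 × (19.0 − 12) = 78.6 × 7.0 = 550.2 mL.

550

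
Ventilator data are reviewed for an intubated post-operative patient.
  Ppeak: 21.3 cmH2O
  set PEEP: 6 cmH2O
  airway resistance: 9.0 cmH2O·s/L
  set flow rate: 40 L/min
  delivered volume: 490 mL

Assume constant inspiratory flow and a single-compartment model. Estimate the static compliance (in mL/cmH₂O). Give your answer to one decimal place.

52.7

Flow: 40 L/min ÷ 60 = 0.6667 L/s.
Equation of motion (constant flow): PIP = Vt/C + R·V̇ + PEEP.
Vt/C = PIP − R·V̇ − PEEP = 21.3 − 9.0×0.6667 − 6 = 21.3 − 6.0 − 6 = 9.3 cmH2O.
C = Vt / 9.3 = 490 / 9.3 = 52.688 mL/cmH2O.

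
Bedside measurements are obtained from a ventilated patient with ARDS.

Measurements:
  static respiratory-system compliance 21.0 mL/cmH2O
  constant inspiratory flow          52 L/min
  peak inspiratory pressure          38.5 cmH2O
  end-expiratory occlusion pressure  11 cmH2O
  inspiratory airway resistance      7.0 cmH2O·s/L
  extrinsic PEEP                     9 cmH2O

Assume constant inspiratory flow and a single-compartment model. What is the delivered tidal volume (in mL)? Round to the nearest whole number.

Flow: 52 L/min ÷ 60 = 0.8667 L/s.
Total PEEP = 11 cmH2O (set 9 + intrinsic 2); this is the baseline alveolar pressure.
Equation of motion (constant flow): PIP = Vt/C + R·V̇ + PEEP.
Vt/C = PIP − R·V̇ − PEEP = 38.5 − 6.067 − 11 = 21.433 cmH2O.
Vt = C × 21.433 = 21.0 × 21.433 = 450.09 mL.

450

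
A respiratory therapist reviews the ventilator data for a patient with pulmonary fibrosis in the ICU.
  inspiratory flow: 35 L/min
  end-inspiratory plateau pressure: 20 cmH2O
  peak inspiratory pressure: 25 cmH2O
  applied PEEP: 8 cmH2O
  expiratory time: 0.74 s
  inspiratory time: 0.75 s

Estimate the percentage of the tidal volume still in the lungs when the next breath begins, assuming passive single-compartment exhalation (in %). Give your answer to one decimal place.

9.4

Flow: 35 L/min ÷ 60 = 0.5833 L/s.
Vt = flow × Ti = 0.5833 L/s × 0.75 s × 1000 mL/L = 437.48 mL.
R = (PIP − Pplat)/V̇ = (25 − 20) / 0.5833 = 5.0/0.5833 = 8.572 cmH2O·s/L.
C = Vt/(Pplat − PEEP) = 437.48 / (20 − 8) = 437.48/12.0 = 36.457 mL/cmH2O.
τ = R × C = 8.572 × 0.03646 L/cmH2O = 0.3125 s.
Fraction remaining at end-expiration = e^(−Te/τ) = e^(−0.74/0.3125) = 0.09367 → 9.367%.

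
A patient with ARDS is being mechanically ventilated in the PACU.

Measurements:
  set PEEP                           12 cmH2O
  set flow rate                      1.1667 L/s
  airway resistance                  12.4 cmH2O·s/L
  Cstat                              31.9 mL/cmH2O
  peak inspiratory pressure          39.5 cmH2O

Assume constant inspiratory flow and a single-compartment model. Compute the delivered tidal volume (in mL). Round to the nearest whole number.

416

Equation of motion (constant flow): PIP = Vt/C + R·V̇ + PEEP.
Vt/C = PIP − R·V̇ − PEEP = 39.5 − 14.467 − 12 = 13.033 cmH2O.
Vt = C × 13.033 = 31.9 × 13.033 = 415.75 mL.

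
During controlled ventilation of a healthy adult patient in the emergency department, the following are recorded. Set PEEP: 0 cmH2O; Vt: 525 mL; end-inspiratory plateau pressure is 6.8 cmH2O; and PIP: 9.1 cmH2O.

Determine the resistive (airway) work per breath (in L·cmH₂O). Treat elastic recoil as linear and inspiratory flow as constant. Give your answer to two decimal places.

1.21

With constant inspiratory flow the resistive pressure is constant at PIP − Pplat = 9.1 − 6.8 = 2.3 cmH2O, so resistive work = 2.3 × 0.525 = 1.208 L·cmH2O.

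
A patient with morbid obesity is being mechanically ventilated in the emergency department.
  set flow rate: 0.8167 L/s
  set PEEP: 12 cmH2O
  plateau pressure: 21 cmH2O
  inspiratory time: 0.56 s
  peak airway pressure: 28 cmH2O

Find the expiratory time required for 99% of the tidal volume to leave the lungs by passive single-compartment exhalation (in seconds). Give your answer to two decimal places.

2.01

Vt = flow × Ti = 0.8167 L/s × 0.56 s × 1000 mL/L = 457.35 mL.
R = (PIP − Pplat)/V̇ = (28 − 21) / 0.8167 = 7.0/0.8167 = 8.571 cmH2O·s/L.
C = Vt/(Pplat − PEEP) = 457.35 / (21 − 12) = 457.35/9.0 = 50.817 mL/cmH2O.
τ = R × C = 8.571 × 0.05082 L/cmH2O = 0.4356 s.
t = −τ·ln(1 − 0.99) = −0.4356·ln(0.01) = 2.006 s.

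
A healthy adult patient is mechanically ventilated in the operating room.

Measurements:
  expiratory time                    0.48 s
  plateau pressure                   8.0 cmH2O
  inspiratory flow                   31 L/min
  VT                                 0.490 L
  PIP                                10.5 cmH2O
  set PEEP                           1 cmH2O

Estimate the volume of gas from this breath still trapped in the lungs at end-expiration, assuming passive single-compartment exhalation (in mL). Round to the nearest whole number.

Flow: 31 L/min ÷ 60 = 0.5167 L/s.
R = (PIP − Pplat)/V̇ = (10.5 − 8.0) / 0.5167 = 2.5/0.5167 = 4.838 cmH2O·s/L.
C = Vt/(Pplat − PEEP) = 490.0 / (8.0 − 1) = 490.0/7.0 = 70.0 mL/cmH2O.
τ = R × C = 4.838 × 0.07 L/cmH2O = 0.3387 s.
Fraction remaining = e^(−Te/τ) = e^(−0.48/0.3387) = 0.2424.
Trapped volume = 490.0 × 0.2424 = 118.78 mL.

119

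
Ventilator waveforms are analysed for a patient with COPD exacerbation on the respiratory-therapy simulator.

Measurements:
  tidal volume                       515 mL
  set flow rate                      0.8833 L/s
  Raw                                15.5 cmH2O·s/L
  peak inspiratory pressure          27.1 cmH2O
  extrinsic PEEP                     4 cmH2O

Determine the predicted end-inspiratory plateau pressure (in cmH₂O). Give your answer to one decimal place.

Pplat = PIP − Raw × flow = 27.1 − 15.5 × 0.8833 = 27.1 − 13.691 = 13.409 cmH2O.

13.4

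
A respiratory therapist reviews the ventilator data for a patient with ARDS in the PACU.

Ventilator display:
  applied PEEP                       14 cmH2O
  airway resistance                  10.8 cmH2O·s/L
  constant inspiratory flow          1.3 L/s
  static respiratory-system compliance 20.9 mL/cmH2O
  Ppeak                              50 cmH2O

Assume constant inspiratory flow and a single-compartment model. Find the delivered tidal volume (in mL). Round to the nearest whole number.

459

Equation of motion (constant flow): PIP = Vt/C + R·V̇ + PEEP.
Vt/C = PIP − R·V̇ − PEEP = 50 − 14.04 − 14 = 21.96 cmH2O.
Vt = C × 21.96 = 20.9 × 21.96 = 458.96 mL.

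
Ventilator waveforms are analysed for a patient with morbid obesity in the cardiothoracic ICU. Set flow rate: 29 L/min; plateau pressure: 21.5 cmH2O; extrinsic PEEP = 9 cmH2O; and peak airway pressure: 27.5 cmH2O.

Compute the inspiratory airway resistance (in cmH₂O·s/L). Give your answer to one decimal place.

Flow: 29 L/min ÷ 60 = 0.4833 L/s.
Raw = (PIP − Pplat) / flow = (27.5 − 21.5) / 0.4833 = 6.0 / 0.4833 = 12.415 cmH2O·s/L.

12.4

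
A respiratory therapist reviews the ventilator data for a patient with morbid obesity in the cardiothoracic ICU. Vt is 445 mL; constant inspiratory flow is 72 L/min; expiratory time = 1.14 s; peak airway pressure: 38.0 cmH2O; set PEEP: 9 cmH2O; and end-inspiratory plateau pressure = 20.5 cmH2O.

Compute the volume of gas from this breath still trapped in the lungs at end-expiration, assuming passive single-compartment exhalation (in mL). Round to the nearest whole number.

59

Flow: 72 L/min ÷ 60 = 1.2 L/s.
R = (PIP − Pplat)/V̇ = (38.0 − 20.5) / 1.2 = 17.5/1.2 = 14.583 cmH2O·s/L.
C = Vt/(Pplat − PEEP) = 445.0 / (20.5 − 9) = 445.0/11.5 = 38.696 mL/cmH2O.
τ = R × C = 14.583 × 0.0387 L/cmH2O = 0.5644 s.
Fraction remaining = e^(−Te/τ) = e^(−1.14/0.5644) = 0.1327.
Trapped volume = 445.0 × 0.1327 = 59.052 mL.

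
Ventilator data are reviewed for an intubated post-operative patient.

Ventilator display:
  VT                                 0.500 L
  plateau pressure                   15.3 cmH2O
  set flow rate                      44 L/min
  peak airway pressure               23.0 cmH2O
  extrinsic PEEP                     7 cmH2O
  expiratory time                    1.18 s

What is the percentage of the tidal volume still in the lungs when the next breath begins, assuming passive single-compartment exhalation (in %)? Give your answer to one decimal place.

Flow: 44 L/min ÷ 60 = 0.7333 L/s.
R = (PIP − Pplat)/V̇ = (23.0 − 15.3) / 0.7333 = 7.7/0.7333 = 10.5 cmH2O·s/L.
C = Vt/(Pplat − PEEP) = 500.0 / (15.3 − 7) = 500.0/8.3 = 60.241 mL/cmH2O.
τ = R × C = 10.5 × 0.06024 L/cmH2O = 0.6325 s.
Fraction remaining at end-expiration = e^(−Te/τ) = e^(−1.18/0.6325) = 0.1548 → 15.48%.

15.5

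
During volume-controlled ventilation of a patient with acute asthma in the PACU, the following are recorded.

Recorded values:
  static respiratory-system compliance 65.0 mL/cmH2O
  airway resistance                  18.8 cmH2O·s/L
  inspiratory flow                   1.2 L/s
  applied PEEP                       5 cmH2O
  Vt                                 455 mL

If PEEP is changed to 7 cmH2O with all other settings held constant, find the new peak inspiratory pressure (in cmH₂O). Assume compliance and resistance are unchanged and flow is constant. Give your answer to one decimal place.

36.6

PIP = Vt/C + R·V̇ + PEEP (constant-flow equation of motion).
Only the baseline term changes: ΔPIP = ΔPEEP = 7 − 5 = 2.0 cmH2O.
Original PIP = 455/65.0 + 18.8×1.2 + 5 = 34.56 cmH2O; new PIP = 34.56 + (2.0) = 36.56 cmH2O.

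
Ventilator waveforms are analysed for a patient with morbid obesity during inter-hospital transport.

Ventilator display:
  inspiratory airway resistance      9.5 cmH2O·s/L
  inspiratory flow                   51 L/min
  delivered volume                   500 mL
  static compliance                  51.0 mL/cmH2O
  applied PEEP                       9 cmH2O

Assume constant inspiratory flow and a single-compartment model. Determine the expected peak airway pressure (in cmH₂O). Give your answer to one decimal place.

26.9

Flow: 51 L/min ÷ 60 = 0.85 L/s.
Equation of motion (constant flow): PIP = Vt/C + R·V̇ + PEEP.
PIP = 500/51.0 + 9.5×0.85 + 9 = 9.804 + 8.075 + 9 = 26.879 cmH2O.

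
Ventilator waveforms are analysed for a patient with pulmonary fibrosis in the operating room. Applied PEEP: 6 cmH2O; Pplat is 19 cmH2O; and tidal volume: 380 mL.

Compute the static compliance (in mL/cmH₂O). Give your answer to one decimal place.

Cstat = Vt / (Pplat − PEEP) = 380 / (19 − 6) = 380 / 13.0 = 29.231 mL/cmH2O.

29.2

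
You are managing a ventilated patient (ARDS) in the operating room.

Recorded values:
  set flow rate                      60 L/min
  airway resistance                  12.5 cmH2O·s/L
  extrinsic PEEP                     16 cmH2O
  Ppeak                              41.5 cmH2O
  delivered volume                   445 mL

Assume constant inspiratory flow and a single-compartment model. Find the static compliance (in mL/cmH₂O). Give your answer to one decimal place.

Flow: 60 L/min ÷ 60 = 1 L/s.
Equation of motion (constant flow): PIP = Vt/C + R·V̇ + PEEP.
Vt/C = PIP − R·V̇ − PEEP = 41.5 − 12.5×1 − 16 = 41.5 − 12.5 − 16 = 13.0 cmH2O.
C = Vt / 13.0 = 445 / 13.0 = 34.231 mL/cmH2O.

34.2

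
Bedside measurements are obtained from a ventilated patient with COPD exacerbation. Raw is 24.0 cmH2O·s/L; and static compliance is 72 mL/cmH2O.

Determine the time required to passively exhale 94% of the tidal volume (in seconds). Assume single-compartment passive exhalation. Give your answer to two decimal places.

4.86

τ = R × C = 24.0 × 72 mL/cmH2O = 24.0 × 0.072 L/cmH2O = 1.728 s.
Exhaled fraction f = 1 − e^(−t/τ) → t = −τ·ln(1 − f) = −1.728·ln(0.06) = 4.862 s.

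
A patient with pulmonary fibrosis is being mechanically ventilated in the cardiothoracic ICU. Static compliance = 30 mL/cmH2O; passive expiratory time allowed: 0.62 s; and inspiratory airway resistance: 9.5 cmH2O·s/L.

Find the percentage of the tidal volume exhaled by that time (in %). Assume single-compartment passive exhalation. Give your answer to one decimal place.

88.6

τ = R × C = 9.5 × 30 mL/cmH2O = 9.5 × 0.030 L/cmH2O = 0.285 s.
Passive exhalation: V(t)/V₀ = e^(−t/τ) = e^(−0.62/0.285) = 0.1136.
Fraction exhaled = 1 − 0.1136 = 0.8864 → 88.64%.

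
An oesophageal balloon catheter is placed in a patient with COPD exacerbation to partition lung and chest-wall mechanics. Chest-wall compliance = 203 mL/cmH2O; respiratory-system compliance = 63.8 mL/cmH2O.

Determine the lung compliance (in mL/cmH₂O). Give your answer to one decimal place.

1/CL = 1/Crs − 1/Ccw.
1/CL = 1/63.8 − 1/203 = 0.01075.
CL = 93.023 mL/cmH2O.

93.0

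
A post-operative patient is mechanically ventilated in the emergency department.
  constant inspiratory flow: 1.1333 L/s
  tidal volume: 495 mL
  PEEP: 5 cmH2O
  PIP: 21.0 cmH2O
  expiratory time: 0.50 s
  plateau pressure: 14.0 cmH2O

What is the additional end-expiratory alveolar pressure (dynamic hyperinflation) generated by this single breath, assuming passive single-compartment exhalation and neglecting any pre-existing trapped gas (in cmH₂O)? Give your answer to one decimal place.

2.1

R = (PIP − Pplat)/V̇ = (21.0 − 14.0) / 1.1333 = 7.0/1.1333 = 6.177 cmH2O·s/L.
C = Vt/(Pplat − PEEP) = 495.0 / (14.0 − 5) = 495.0/9.0 = 55.0 mL/cmH2O.
τ = R × C = 6.177 × 0.055 L/cmH2O = 0.3397 s.
Fraction remaining = e^(−Te/τ) = e^(−0.50/0.3397) = 0.2295; trapped volume = 495.0 × 0.2295 = 113.6 mL.
Additional alveolar pressure from trapping ≈ V_trapped / C = 113.6 / 55.0 = 2.065 cmH2O.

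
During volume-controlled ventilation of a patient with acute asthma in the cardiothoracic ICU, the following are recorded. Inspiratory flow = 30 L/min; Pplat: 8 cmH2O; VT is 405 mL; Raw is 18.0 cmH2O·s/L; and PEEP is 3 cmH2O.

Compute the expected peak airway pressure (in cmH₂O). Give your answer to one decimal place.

17.0

Flow: 30 L/min ÷ 60 = 0.5 L/s.
PIP = Pplat + Raw × flow = 8 + 18.0 × 0.5 = 8 + 9.0 = 17.0 cmH2O.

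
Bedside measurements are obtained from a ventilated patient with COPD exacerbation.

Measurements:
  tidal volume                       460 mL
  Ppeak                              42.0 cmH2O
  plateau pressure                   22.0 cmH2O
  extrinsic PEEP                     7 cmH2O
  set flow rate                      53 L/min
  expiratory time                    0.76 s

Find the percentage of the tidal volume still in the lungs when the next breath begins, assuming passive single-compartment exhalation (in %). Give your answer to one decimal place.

33.5

Flow: 53 L/min ÷ 60 = 0.8833 L/s.
R = (PIP − Pplat)/V̇ = (42.0 − 22.0) / 0.8833 = 20.0/0.8833 = 22.642 cmH2O·s/L.
C = Vt/(Pplat − PEEP) = 460.0 / (22.0 − 7) = 460.0/15.0 = 30.667 mL/cmH2O.
τ = R × C = 22.642 × 0.03067 L/cmH2O = 0.6944 s.
Fraction remaining at end-expiration = e^(−Te/τ) = e^(−0.76/0.6944) = 0.3347 → 33.47%.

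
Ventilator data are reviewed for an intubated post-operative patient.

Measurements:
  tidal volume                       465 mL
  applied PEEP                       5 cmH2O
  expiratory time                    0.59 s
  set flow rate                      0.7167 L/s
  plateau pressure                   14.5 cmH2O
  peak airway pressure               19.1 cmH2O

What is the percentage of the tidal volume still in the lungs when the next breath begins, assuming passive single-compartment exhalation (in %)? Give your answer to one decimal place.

15.3

R = (PIP − Pplat)/V̇ = (19.1 − 14.5) / 0.7167 = 4.6/0.7167 = 6.418 cmH2O·s/L.
C = Vt/(Pplat − PEEP) = 465.0 / (14.5 − 5) = 465.0/9.5 = 48.947 mL/cmH2O.
τ = R × C = 6.418 × 0.04895 L/cmH2O = 0.3142 s.
Fraction remaining at end-expiration = e^(−Te/τ) = e^(−0.59/0.3142) = 0.1529 → 15.29%.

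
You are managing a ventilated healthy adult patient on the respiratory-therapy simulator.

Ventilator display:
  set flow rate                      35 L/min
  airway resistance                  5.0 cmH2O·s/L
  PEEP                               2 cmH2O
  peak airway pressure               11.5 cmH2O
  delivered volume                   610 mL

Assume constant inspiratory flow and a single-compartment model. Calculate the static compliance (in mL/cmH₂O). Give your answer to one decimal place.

Flow: 35 L/min ÷ 60 = 0.5833 L/s.
Equation of motion (constant flow): PIP = Vt/C + R·V̇ + PEEP.
Vt/C = PIP − R·V̇ − PEEP = 11.5 − 5.0×0.5833 − 2 = 11.5 − 2.917 − 2 = 6.583 cmH2O.
C = Vt / 6.583 = 610 / 6.583 = 92.663 mL/cmH2O.

92.7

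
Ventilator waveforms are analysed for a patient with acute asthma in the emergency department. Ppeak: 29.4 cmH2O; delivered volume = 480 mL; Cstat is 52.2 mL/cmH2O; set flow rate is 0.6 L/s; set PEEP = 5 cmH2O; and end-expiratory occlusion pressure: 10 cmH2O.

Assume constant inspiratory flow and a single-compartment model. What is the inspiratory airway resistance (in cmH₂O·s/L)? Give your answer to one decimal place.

17.0

Total PEEP = 10 cmH2O (set 5 + intrinsic 5); this is the baseline alveolar pressure.
Equation of motion (constant flow): PIP = Vt/C + R·V̇ + PEEP.
R·V̇ = PIP − Vt/C − PEEP = 29.4 − 480/52.2 − 10 = 29.4 − 9.195 − 10 = 10.205 cmH2O.
R = 10.205 / 0.6 = 17.008 cmH2O·s/L.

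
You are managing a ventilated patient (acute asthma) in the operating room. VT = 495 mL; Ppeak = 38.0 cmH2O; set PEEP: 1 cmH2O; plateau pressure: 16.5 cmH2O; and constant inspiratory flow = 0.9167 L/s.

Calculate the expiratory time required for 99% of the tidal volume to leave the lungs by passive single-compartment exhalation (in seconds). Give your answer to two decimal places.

3.45

R = (PIP − Pplat)/V̇ = (38.0 − 16.5) / 0.9167 = 21.5/0.9167 = 23.454 cmH2O·s/L.
C = Vt/(Pplat − PEEP) = 495.0 / (16.5 − 1) = 495.0/15.5 = 31.935 mL/cmH2O.
τ = R × C = 23.454 × 0.03194 L/cmH2O = 0.7491 s.
t = −τ·ln(1 − 0.99) = −0.7491·ln(0.01) = 3.45 s.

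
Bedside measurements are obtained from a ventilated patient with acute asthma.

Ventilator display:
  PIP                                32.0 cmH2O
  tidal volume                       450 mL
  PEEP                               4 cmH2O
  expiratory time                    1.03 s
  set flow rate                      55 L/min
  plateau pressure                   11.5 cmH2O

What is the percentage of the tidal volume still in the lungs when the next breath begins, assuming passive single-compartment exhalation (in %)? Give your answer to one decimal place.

Flow: 55 L/min ÷ 60 = 0.9167 L/s.
R = (PIP − Pplat)/V̇ = (32.0 − 11.5) / 0.9167 = 20.5/0.9167 = 22.363 cmH2O·s/L.
C = Vt/(Pplat − PEEP) = 450.0 / (11.5 − 4) = 450.0/7.5 = 60.0 mL/cmH2O.
τ = R × C = 22.363 × 0.06 L/cmH2O = 1.342 s.
Fraction remaining at end-expiration = e^(−Te/τ) = e^(−1.03/1.342) = 0.4642 → 46.42%.

46.4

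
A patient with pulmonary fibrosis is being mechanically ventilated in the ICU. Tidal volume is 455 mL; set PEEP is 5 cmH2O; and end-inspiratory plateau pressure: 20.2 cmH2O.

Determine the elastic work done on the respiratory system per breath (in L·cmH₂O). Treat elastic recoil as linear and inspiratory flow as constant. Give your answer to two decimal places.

Elastic work ≈ ½ × (Pplat − PEEP) × Vt = 0.5 × (20.2 − 5) × 0.455 L = 0.5 × 15.2 × 0.455 = 3.458 L·cmH2O.

3.46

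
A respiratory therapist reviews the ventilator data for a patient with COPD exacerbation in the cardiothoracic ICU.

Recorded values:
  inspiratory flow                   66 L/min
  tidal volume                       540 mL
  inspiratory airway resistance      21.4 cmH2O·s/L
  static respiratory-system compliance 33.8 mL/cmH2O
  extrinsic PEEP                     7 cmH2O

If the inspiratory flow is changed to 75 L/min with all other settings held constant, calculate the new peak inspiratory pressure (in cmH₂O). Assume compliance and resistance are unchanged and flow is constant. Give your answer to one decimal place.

49.7

Flow: 66 L/min ÷ 60 = 1.1 L/s.
New flow: 75 L/min ÷ 60 = 1.25 L/s.
PIP = Vt/C + R·V̇ + PEEP (constant-flow equation of motion).
Only the resistive term changes: ΔPIP = R × ΔV̇ = 21.4 × (1.25 − 1.1) = 21.4 × 0.15 = 3.21 cmH2O.
Original PIP = 540/33.8 + 21.4×1.1 + 7 = 46.516 cmH2O; new PIP = 46.516 + (3.21) = 49.726 cmH2O.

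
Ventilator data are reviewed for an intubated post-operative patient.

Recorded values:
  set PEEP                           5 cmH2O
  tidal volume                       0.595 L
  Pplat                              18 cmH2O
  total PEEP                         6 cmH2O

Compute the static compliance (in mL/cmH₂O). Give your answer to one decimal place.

End-expiratory occlusion gives total PEEP = 6 cmH2O (intrinsic PEEP = 6 − 5 = 1). Use total PEEP for the elastic gradient.
Cstat = Vt / (Pplat − PEEPtotal) = 595 / (18 − 6) = 595 / 12.0 = 49.583 mL/cmH2O.

49.6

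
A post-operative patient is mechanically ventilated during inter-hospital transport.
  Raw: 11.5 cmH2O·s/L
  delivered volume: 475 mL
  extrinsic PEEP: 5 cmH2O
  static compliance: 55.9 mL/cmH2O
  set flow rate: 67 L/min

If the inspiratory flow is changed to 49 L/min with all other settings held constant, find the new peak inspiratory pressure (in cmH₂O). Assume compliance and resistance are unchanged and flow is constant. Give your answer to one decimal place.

22.9

Flow: 67 L/min ÷ 60 = 1.1167 L/s.
New flow: 49 L/min ÷ 60 = 0.8167 L/s.
PIP = Vt/C + R·V̇ + PEEP (constant-flow equation of motion).
Only the resistive term changes: ΔPIP = R × ΔV̇ = 11.5 × (0.8167 − 1.1167) = 11.5 × -0.3 = -3.45 cmH2O.
Original PIP = 475/55.9 + 11.5×1.1167 + 5 = 26.339 cmH2O; new PIP = 26.339 + (-3.45) = 22.889 cmH2O.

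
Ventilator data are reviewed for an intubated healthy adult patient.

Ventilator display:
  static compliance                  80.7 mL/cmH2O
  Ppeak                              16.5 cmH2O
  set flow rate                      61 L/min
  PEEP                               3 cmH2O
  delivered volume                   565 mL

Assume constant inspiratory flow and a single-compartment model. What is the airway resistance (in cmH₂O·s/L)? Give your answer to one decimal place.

Flow: 61 L/min ÷ 60 = 1.0167 L/s.
Equation of motion (constant flow): PIP = Vt/C + R·V̇ + PEEP.
R·V̇ = PIP − Vt/C − PEEP = 16.5 − 565/80.7 − 3 = 16.5 − 7.001 − 3 = 6.499 cmH2O.
R = 6.499 / 1.0167 = 6.392 cmH2O·s/L.

6.4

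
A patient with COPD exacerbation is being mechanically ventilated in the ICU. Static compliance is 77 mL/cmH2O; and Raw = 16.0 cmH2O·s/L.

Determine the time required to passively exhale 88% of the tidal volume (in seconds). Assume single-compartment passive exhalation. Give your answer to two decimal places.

τ = R × C = 16.0 × 77 mL/cmH2O = 16.0 × 0.077 L/cmH2O = 1.232 s.
Exhaled fraction f = 1 − e^(−t/τ) → t = −τ·ln(1 − f) = −1.232·ln(0.12) = 2.612 s.

2.61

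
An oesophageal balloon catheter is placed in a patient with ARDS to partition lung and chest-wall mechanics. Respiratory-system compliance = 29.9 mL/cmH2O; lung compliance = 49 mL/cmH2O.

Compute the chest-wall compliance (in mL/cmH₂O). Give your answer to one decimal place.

1/Ccw = 1/Crs − 1/CL.
1/Ccw = 1/29.9 − 1/49 = 0.01304.
Ccw = 76.687 mL/cmH2O.

76.7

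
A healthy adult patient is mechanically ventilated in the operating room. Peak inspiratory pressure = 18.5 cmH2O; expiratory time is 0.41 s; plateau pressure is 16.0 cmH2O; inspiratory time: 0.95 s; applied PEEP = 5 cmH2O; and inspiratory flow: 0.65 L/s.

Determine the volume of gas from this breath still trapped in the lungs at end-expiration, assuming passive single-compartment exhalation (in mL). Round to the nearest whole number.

92

Vt = flow × Ti = 0.65 L/s × 0.95 s × 1000 mL/L = 617.5 mL.
R = (PIP − Pplat)/V̇ = (18.5 − 16.0) / 0.65 = 2.5/0.65 = 3.846 cmH2O·s/L.
C = Vt/(Pplat − PEEP) = 617.5 / (16.0 − 5) = 617.5/11.0 = 56.136 mL/cmH2O.
τ = R × C = 3.846 × 0.05614 L/cmH2O = 0.2159 s.
Fraction remaining = e^(−Te/τ) = e^(−0.41/0.2159) = 0.1497.
Trapped volume = 617.5 × 0.1497 = 92.44 mL.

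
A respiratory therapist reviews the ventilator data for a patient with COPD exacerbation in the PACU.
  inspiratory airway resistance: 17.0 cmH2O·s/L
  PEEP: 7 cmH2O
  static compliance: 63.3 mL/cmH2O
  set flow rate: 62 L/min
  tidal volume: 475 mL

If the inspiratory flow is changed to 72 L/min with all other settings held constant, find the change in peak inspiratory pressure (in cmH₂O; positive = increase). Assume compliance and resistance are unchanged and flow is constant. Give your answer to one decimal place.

2.8

Flow: 62 L/min ÷ 60 = 1.0333 L/s.
New flow: 72 L/min ÷ 60 = 1.2 L/s.
PIP = Vt/C + R·V̇ + PEEP (constant-flow equation of motion).
Only the resistive term changes: ΔPIP = R × ΔV̇ = 17.0 × (1.2 − 1.0333) = 17.0 × 0.1667 = 2.834 cmH2O.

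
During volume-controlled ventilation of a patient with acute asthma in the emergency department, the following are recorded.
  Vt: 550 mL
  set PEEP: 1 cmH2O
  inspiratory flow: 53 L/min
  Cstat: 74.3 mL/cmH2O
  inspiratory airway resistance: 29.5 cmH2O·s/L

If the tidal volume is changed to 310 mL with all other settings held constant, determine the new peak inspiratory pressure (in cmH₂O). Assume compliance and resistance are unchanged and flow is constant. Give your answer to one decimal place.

31.2

Flow: 53 L/min ÷ 60 = 0.8833 L/s.
PIP = Vt/C + R·V̇ + PEEP (constant-flow equation of motion).
Only the elastic term changes: ΔPIP = ΔVt / C = (310 − 550) / 74.3 = -3.23 cmH2O.
Original PIP = 550/74.3 + 29.5×0.8833 + 1 = 34.46 cmH2O; new PIP = 34.46 + (-3.23) = 31.23 cmH2O.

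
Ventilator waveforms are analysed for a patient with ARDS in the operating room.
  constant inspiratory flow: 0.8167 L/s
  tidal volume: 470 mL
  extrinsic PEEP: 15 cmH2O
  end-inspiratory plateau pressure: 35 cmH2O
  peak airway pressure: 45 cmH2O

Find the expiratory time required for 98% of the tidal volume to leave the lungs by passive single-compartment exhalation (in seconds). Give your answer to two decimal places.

R = (PIP − Pplat)/V̇ = (45 − 35) / 0.8167 = 10.0/0.8167 = 12.244 cmH2O·s/L.
C = Vt/(Pplat − PEEP) = 470.0 / (35 − 15) = 470.0/20.0 = 23.5 mL/cmH2O.
τ = R × C = 12.244 × 0.0235 L/cmH2O = 0.2877 s.
t = −τ·ln(1 − 0.98) = −0.2877·ln(0.02) = 1.125 s.

1.13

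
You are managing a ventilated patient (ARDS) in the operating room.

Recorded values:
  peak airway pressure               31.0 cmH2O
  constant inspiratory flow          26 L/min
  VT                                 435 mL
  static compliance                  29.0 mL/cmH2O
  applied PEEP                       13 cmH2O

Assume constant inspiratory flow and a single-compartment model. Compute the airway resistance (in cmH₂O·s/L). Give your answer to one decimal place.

Flow: 26 L/min ÷ 60 = 0.4333 L/s.
Equation of motion (constant flow): PIP = Vt/C + R·V̇ + PEEP.
R·V̇ = PIP − Vt/C − PEEP = 31.0 − 435/29.0 − 13 = 31.0 − 15.0 − 13 = 3.0 cmH2O.
R = 3.0 / 0.4333 = 6.924 cmH2O·s/L.

6.9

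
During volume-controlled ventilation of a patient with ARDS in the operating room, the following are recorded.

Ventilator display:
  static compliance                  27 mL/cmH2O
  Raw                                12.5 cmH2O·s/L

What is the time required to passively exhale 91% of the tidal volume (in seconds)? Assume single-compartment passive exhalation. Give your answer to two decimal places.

τ = R × C = 12.5 × 27 mL/cmH2O = 12.5 × 0.027 L/cmH2O = 0.3375 s.
Exhaled fraction f = 1 − e^(−t/τ) → t = −τ·ln(1 − f) = −0.3375·ln(0.09) = 0.8127 s.

0.81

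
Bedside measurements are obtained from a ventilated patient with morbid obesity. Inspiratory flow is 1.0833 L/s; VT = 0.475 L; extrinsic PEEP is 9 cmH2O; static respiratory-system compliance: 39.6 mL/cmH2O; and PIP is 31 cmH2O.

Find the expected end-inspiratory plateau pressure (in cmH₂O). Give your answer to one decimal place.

Pplat = PEEP + Vt / Cstat = 9 + 475 / 39.6 = 9 + 11.995 = 20.995 cmH2O.

21.0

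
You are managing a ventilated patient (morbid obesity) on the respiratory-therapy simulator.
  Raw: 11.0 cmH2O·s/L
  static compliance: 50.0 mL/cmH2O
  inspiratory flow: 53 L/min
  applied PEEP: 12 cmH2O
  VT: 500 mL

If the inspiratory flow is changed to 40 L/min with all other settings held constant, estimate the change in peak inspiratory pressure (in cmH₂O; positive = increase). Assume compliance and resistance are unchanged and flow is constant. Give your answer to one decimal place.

Flow: 53 L/min ÷ 60 = 0.8833 L/s.
New flow: 40 L/min ÷ 60 = 0.6667 L/s.
PIP = Vt/C + R·V̇ + PEEP (constant-flow equation of motion).
Only the resistive term changes: ΔPIP = R × ΔV̇ = 11.0 × (0.6667 − 0.8833) = 11.0 × -0.2166 = -2.383 cmH2O.

-2.4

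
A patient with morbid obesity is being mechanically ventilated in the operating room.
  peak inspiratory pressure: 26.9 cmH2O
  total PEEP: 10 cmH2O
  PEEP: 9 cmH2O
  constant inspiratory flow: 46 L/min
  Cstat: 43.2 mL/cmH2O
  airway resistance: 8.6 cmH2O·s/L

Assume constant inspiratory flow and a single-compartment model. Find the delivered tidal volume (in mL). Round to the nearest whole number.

445

Flow: 46 L/min ÷ 60 = 0.7667 L/s.
Total PEEP = 10 cmH2O (set 9 + intrinsic 1); this is the baseline alveolar pressure.
Equation of motion (constant flow): PIP = Vt/C + R·V̇ + PEEP.
Vt/C = PIP − R·V̇ − PEEP = 26.9 − 6.594 − 10 = 10.306 cmH2O.
Vt = C × 10.306 = 43.2 × 10.306 = 445.22 mL.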